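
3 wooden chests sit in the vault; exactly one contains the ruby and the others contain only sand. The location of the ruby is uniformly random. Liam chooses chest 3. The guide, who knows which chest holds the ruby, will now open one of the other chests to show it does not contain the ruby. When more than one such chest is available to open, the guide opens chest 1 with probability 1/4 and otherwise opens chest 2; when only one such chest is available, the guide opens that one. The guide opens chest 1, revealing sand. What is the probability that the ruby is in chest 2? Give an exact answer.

4/5

Consider each possible location of the ruby in turn.
If it is in chest 1 (prior 1/3): the guide opened chest 1, so this case is ruled out; weight (1/3)·0 = 0.
If it is in chest 2 (prior 1/3): only chest 1 is available, probability 1; weight (1/3)·1 = 1/3.
If it is in chest 3 (prior 1/3): chest 1 is available, opened with probability 1/4; weight (1/3)·(1/4) = 1/12.
The weights sum to 5/12.
So P(the ruby in chest 2 | the guide opened chest 1) = (1/3) / (5/12) = 4/5.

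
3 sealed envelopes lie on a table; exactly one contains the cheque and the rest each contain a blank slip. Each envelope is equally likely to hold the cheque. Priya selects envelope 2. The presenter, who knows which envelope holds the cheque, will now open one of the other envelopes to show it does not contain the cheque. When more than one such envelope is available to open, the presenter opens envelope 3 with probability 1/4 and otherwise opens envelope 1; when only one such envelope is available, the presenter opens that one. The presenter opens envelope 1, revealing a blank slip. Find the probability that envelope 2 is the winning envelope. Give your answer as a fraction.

Condition on the true location of the cheque.
If it is in envelope 1 (prior 1/3): the presenter opened envelope 1, so this case is ruled out; weight (1/3)·0 = 0.
If it is in envelope 2 (prior 1/3): envelope 3 is available but not opened, probability 3/4; weight (1/3)·(3/4) = 1/4.
If it is in envelope 3 (prior 1/3): only envelope 1 is available, probability 1; weight (1/3)·1 = 1/3.
The weights sum to 7/12.
So P(the cheque in envelope 2 | the presenter opened envelope 1) = (1/4) / (7/12) = 3/7.

3/7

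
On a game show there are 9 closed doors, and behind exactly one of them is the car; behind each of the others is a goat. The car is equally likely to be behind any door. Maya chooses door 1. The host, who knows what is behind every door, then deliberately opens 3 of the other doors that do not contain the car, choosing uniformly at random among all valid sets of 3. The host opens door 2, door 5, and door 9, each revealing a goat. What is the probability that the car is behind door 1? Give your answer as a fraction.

1/9

Consider each possible location of the car in turn.
If it is behind door 1 (prior 1/9): the host has 56 equally likely choices, so probability 1/56; weight (1/9)·(1/56) = 1/504.
If it is behind any of doors 2, 5, and 9 (prior 1/9 each): that door was opened and seen not to hold the prize — ruled out; weight (1/9)·0 = 0 each.
If it is behind any of doors 3, 4, 6, 7, and 8 (prior 1/9 each): the host has 35 equally likely choices, so probability 1/35; weight (1/9)·(1/35) = 1/315 each.
The weights sum to 1/56.
So P(the car behind door 1 | the host opened door 2, door 5, and door 9) = (1/504) / (1/56) = 1/9.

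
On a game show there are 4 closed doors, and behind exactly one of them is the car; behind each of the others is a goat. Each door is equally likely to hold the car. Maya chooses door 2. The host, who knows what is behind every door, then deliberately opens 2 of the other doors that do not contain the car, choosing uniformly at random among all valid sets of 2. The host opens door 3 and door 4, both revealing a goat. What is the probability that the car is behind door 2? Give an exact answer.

Consider each possible location of the car in turn.
If it is behind door 1 (prior 1/4): the host has no choice, probability 1; weight (1/4)·1 = 1/4.
If it is behind door 2 (prior 1/4): the host has 3 equally likely choices, so probability 1/3; weight (1/4)·(1/3) = 1/12.
If it is behind either of doors 3 and 4 (prior 1/4 each): that door was opened and seen not to hold the prize — ruled out; weight (1/4)·0 = 0 each.
The weights sum to 1/3.
So P(the car behind door 2 | the host opened door 3 and door 4) = (1/12) / (1/3) = 1/4.

1/4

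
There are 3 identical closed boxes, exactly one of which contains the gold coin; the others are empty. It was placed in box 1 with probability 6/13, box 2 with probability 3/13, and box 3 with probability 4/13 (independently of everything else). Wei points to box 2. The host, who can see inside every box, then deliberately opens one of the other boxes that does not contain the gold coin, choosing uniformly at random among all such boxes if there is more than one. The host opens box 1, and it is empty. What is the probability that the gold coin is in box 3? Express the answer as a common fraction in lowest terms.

8/11

Consider each possible location of the gold coin in turn.
If it is in box 1 (prior 6/13): the host opened box 1, so this case is ruled out; weight (6/13)·0 = 0.
If it is in box 2 (prior 3/13): the host has 2 equally likely choices, so probability 1/2; weight (3/13)·(1/2) = 3/26.
If it is in box 3 (prior 4/13): the host has no choice, probability 1; weight (4/13)·1 = 4/13.
The weights sum to 11/26.
So P(the gold coin in box 3 | the host opened box 1) = (4/13) / (11/26) = 8/11.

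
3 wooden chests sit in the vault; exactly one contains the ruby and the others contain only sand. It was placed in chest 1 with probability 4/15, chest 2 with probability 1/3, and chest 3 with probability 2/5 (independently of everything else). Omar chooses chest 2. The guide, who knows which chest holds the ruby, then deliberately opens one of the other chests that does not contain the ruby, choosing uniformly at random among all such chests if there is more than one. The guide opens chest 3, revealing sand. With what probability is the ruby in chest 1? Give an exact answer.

8/13

Consider each possible location of the ruby in turn.
If it is in chest 1 (prior 4/15): the guide has no choice, probability 1; weight (4/15)·1 = 4/15.
If it is in chest 2 (prior 1/3): the guide has 2 equally likely choices, so probability 1/2; weight (1/3)·(1/2) = 1/6.
If it is in chest 3 (prior 2/5): the guide opened chest 3, so this case is ruled out; weight (2/5)·0 = 0.
The weights sum to 13/30.
So P(the ruby in chest 1 | the guide opened chest 3) = (4/15) / (13/30) = 8/13.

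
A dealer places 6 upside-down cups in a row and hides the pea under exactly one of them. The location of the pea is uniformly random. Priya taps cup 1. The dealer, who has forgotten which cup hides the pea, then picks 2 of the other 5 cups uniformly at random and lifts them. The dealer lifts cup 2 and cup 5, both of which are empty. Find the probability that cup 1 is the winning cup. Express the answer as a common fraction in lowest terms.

Apply Bayes' rule, conditioning on where the pea actually is.
If it is under any of cups 1, 3, 4, and 6 (prior 1/6 each): the dealer picks exactly this set with probability 1/10 regardless, and none is the prize; weight (1/6)·(1/10) = 1/60 each.
If it is under either of cups 2 and 5 (prior 1/6 each): that cup was opened and seen not to hold the prize — ruled out; weight (1/6)·0 = 0 each.
The weights sum to 1/15.
So P(the pea under cup 1 | the dealer opened cup 2 and cup 5) = (1/60) / (1/15) = 1/4.

1/4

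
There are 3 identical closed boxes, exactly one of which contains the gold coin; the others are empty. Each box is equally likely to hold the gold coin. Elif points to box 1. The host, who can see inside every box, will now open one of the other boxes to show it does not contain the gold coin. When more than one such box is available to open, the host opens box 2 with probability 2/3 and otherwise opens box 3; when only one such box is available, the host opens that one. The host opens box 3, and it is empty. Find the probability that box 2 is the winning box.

Consider each possible location of the gold coin in turn.
If it is in box 1 (prior 1/3): box 2 is available but not opened, probability 1/3; weight (1/3)·(1/3) = 1/9.
If it is in box 2 (prior 1/3): only box 3 is available, probability 1; weight (1/3)·1 = 1/3.
If it is in box 3 (prior 1/3): the host opened box 3, so this case is ruled out; weight (1/3)·0 = 0.
The weights sum to 4/9.
So P(the gold coin in box 2 | the host opened box 3) = (1/3) / (4/9) = 3/4.

3/4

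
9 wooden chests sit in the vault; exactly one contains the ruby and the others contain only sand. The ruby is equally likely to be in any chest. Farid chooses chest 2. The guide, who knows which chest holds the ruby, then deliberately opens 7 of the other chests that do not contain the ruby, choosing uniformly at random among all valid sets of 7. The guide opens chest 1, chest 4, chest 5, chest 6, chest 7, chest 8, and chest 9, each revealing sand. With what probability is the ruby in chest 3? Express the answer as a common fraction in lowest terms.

8/9

Apply Bayes' rule, conditioning on where the ruby actually is.
If it is in any of chests 1, 4, 5, 6, 7, 8, and 9 (prior 1/9 each): that chest was opened and seen not to hold the prize — ruled out; weight (1/9)·0 = 0 each.
If it is in chest 2 (prior 1/9): the guide has 8 equally likely choices, so probability 1/8; weight (1/9)·(1/8) = 1/72.
If it is in chest 3 (prior 1/9): the guide has no choice, probability 1; weight (1/9)·1 = 1/9.
The weights sum to 1/8.
So P(the ruby in chest 3 | the guide opened chest 1, chest 4, chest 5, chest 6, chest 7, chest 8, and chest 9) = (1/9) / (1/8) = 8/9.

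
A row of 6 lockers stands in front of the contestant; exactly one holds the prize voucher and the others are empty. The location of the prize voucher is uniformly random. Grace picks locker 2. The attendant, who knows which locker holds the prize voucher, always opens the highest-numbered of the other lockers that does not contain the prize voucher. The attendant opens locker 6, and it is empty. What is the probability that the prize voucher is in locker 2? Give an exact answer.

1/5

Consider each possible location of the prize voucher in turn.
If it is in any of lockers 1, 2, 3, 4, and 5 (prior 1/6 each): locker 6 is the highest-numbered option available, probability 1; weight (1/6)·1 = 1/6 each.
If it is in locker 6 (prior 1/6): the attendant opened locker 6, so this case is ruled out; weight (1/6)·0 = 0.
The weights sum to 5/6.
So P(the prize voucher in locker 2 | the attendant opened locker 6) = (1/6) / (5/6) = 1/5.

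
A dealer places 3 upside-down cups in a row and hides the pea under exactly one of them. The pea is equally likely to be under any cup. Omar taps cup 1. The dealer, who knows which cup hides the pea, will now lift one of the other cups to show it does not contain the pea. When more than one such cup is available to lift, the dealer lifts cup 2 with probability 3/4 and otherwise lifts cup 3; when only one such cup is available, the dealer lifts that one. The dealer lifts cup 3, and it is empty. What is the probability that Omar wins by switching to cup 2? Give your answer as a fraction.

Consider each possible location of the pea in turn.
If it is under cup 1 (prior 1/3): cup 2 is available but not opened, probability 1/4; weight (1/3)·(1/4) = 1/12.
If it is under cup 2 (prior 1/3): only cup 3 is available, probability 1; weight (1/3)·1 = 1/3.
If it is under cup 3 (prior 1/3): the dealer opened cup 3, so this case is ruled out; weight (1/3)·0 = 0.
The weights sum to 5/12.
So P(the pea under cup 2 | the dealer opened cup 3) = (1/3) / (5/12) = 4/5.

4/5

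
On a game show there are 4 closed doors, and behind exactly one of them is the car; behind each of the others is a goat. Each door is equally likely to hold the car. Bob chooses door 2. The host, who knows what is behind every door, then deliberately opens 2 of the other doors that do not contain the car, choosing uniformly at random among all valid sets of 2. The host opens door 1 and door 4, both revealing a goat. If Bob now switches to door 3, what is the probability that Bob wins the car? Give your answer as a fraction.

Apply Bayes' rule, conditioning on where the car actually is.
If it is behind either of doors 1 and 4 (prior 1/4 each): that door was opened and seen not to hold the prize — ruled out; weight (1/4)·0 = 0 each.
If it is behind door 2 (prior 1/4): the host has 3 equally likely choices, so probability 1/3; weight (1/4)·(1/3) = 1/12.
If it is behind door 3 (prior 1/4): the host has no choice, probability 1; weight (1/4)·1 = 1/4.
The weights sum to 1/3.
So P(the car behind door 3 | the host opened door 1 and door 4) = (1/4) / (1/3) = 3/4.

3/4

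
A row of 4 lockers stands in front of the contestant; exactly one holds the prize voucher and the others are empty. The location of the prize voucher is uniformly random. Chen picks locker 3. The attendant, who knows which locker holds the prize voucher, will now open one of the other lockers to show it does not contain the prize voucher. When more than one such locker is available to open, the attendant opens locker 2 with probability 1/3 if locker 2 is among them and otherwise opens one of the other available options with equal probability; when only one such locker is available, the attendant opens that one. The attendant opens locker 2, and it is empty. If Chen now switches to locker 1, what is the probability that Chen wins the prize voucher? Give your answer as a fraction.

Apply Bayes' rule, conditioning on where the prize voucher actually is.
If it is in any of lockers 1, 3, and 4 (prior 1/4 each): locker 2 is available, opened with probability 1/3; weight (1/4)·(1/3) = 1/12 each.
If it is in locker 2 (prior 1/4): the attendant opened locker 2, so this case is ruled out; weight (1/4)·0 = 0.
The weights sum to 1/4.
So P(the prize voucher in locker 1 | the attendant opened locker 2) = (1/12) / (1/4) = 1/3.

1/3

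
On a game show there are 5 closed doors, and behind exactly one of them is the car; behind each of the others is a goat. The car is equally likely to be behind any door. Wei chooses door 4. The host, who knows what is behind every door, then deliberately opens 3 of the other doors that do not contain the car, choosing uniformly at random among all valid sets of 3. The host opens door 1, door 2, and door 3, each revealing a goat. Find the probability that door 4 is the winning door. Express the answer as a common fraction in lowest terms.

Consider each possible location of the car in turn.
If it is behind any of doors 1, 2, and 3 (prior 1/5 each): that door was opened and seen not to hold the prize — ruled out; weight (1/5)·0 = 0 each.
If it is behind door 4 (prior 1/5): the host has 4 equally likely choices, so probability 1/4; weight (1/5)·(1/4) = 1/20.
If it is behind door 5 (prior 1/5): the host has no choice, probability 1; weight (1/5)·1 = 1/5.
The weights sum to 1/4.
So P(the car behind door 4 | the host opened door 1, door 2, and door 3) = (1/20) / (1/4) = 1/5.

1/5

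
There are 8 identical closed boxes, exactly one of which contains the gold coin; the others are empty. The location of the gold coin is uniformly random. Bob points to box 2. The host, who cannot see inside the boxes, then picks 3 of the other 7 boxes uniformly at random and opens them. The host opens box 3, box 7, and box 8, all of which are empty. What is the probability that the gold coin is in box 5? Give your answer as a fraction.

Because the host chose which boxes to open without knowing where the gold coin is, the choice is independent of the prize location. Learning that none of the 3 opened boxes holds the gold coin simply rules out those 3 locations and leaves the remaining 5 boxes still equally likely by symmetry.
So P(the gold coin in box 5) = 1/5.

1/5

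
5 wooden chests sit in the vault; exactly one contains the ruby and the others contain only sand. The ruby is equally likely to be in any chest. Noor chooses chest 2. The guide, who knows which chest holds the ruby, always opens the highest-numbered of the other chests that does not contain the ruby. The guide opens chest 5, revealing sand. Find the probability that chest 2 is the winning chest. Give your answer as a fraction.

Apply Bayes' rule, conditioning on where the ruby actually is.
If it is in any of chests 1, 2, 3, and 4 (prior 1/5 each): chest 5 is the highest-numbered option available, probability 1; weight (1/5)·1 = 1/5 each.
If it is in chest 5 (prior 1/5): the guide opened chest 5, so this case is ruled out; weight (1/5)·0 = 0.
The weights sum to 4/5.
So P(the ruby in chest 2 | the guide opened chest 5) = (1/5) / (4/5) = 1/4.

1/4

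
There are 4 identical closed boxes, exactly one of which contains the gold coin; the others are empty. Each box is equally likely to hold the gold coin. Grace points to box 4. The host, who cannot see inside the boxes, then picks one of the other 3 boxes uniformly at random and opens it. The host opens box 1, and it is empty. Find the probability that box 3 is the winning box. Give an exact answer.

Apply Bayes' rule, conditioning on where the gold coin actually is.
If it is in box 1 (prior 1/4): the host opened box 1, so this case is ruled out; weight (1/4)·0 = 0.
If it is in any of boxes 2, 3, and 4 (prior 1/4 each): the host picks box 1 with probability 1/3 regardless, and it is not the prize; weight (1/4)·(1/3) = 1/12 each.
The weights sum to 1/4.
So P(the gold coin in box 3 | the host opened box 1) = (1/12) / (1/4) = 1/3.

1/3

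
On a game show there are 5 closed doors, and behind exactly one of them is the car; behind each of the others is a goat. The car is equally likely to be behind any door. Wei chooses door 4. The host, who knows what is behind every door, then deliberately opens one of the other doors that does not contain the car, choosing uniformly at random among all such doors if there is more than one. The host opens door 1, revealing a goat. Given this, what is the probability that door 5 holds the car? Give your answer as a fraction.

Condition on the true location of the car.
If it is behind door 1 (prior 1/5): the host opened door 1, so this case is ruled out; weight (1/5)·0 = 0.
If it is behind any of doors 2, 3, and 5 (prior 1/5 each): the host has 3 equally likely choices, so probability 1/3; weight (1/5)·(1/3) = 1/15 each.
If it is behind door 4 (prior 1/5): the host has 4 equally likely choices, so probability 1/4; weight (1/5)·(1/4) = 1/20.
The weights sum to 1/4.
So P(the car behind door 5 | the host opened door 1) = (1/15) / (1/4) = 4/15.

4/15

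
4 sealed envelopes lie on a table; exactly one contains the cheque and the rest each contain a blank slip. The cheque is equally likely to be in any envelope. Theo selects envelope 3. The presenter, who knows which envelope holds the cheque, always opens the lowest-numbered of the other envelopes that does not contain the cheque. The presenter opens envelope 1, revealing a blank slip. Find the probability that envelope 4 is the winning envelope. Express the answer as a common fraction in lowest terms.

Condition on the true location of the cheque.
If it is in envelope 1 (prior 1/4): the presenter opened envelope 1, so this case is ruled out; weight (1/4)·0 = 0.
If it is in any of envelopes 2, 3, and 4 (prior 1/4 each): envelope 1 is the lowest-numbered option available, probability 1; weight (1/4)·1 = 1/4 each.
The weights sum to 3/4.
So P(the cheque in envelope 4 | the presenter opened envelope 1) = (1/4) / (3/4) = 1/3.

1/3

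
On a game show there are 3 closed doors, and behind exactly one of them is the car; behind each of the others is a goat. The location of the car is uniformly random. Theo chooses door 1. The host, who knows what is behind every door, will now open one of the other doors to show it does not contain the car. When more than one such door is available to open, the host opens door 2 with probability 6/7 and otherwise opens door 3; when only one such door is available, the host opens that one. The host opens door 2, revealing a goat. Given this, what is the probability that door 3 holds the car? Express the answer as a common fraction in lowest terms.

7/13

Apply Bayes' rule, conditioning on where the car actually is.
If it is behind door 1 (prior 1/3): door 2 is available, opened with probability 6/7; weight (1/3)·(6/7) = 2/7.
If it is behind door 2 (prior 1/3): the host opened door 2, so this case is ruled out; weight (1/3)·0 = 0.
If it is behind door 3 (prior 1/3): only door 2 is available, probability 1; weight (1/3)·1 = 1/3.
The weights sum to 13/21.
So P(the car behind door 3 | the host opened door 2) = (1/3) / (13/21) = 7/13.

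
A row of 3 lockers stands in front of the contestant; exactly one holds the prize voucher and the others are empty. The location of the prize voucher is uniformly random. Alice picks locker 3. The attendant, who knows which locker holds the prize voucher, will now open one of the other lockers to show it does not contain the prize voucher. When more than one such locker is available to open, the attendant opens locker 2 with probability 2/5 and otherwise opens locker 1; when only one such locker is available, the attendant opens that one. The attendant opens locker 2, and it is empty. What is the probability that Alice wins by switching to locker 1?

5/7

Condition on the true location of the prize voucher.
If it is in locker 1 (prior 1/3): only locker 2 is available, probability 1; weight (1/3)·1 = 1/3.
If it is in locker 2 (prior 1/3): the attendant opened locker 2, so this case is ruled out; weight (1/3)·0 = 0.
If it is in locker 3 (prior 1/3): locker 2 is available, opened with probability 2/5; weight (1/3)·(2/5) = 2/15.
The weights sum to 7/15.
So P(the prize voucher in locker 1 | the attendant opened locker 2) = (1/3) / (7/15) = 5/7.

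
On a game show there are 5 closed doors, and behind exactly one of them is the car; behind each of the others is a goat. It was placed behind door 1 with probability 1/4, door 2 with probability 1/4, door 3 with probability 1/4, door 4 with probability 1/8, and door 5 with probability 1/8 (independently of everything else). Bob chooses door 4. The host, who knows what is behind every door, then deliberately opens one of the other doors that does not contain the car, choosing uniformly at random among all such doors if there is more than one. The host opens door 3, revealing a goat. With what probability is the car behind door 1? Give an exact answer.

Consider each possible location of the car in turn.
If it is behind either of doors 1 and 2 (prior 1/4 each): the host has 3 equally likely choices, so probability 1/3; weight (1/4)·(1/3) = 1/12 each.
If it is behind door 3 (prior 1/4): the host opened door 3, so this case is ruled out; weight (1/4)·0 = 0.
If it is behind door 4 (prior 1/8): the host has 4 equally likely choices, so probability 1/4; weight (1/8)·(1/4) = 1/32.
If it is behind door 5 (prior 1/8): the host has 3 equally likely choices, so probability 1/3; weight (1/8)·(1/3) = 1/24.
The weights sum to 23/96.
So P(the car behind door 1 | the host opened door 3) = (1/12) / (23/96) = 8/23.

8/23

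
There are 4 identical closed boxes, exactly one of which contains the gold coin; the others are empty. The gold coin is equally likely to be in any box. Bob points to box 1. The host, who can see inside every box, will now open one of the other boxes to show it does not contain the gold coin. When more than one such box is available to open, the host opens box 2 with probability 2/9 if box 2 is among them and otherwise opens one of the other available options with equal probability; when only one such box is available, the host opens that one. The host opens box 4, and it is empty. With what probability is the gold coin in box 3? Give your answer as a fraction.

7/15

Apply Bayes' rule, conditioning on where the gold coin actually is.
If it is in box 1 (prior 1/4): box 2 is available but not opened; box 4 gets probability (1 − 2/9)/2 = 7/18; weight (1/4)·(7/18) = 7/72.
If it is in box 2 (prior 1/4): box 2 holds the prize so is unavailable; the host chooses uniformly among the 2 others, probability 1/2; weight (1/4)·(1/2) = 1/8.
If it is in box 3 (prior 1/4): box 2 is available but not opened, probability 7/9; weight (1/4)·(7/9) = 7/36.
If it is in box 4 (prior 1/4): the host opened box 4, so this case is ruled out; weight (1/4)·0 = 0.
The weights sum to 5/12.
So P(the gold coin in box 3 | the host opened box 4) = (7/36) / (5/12) = 7/15.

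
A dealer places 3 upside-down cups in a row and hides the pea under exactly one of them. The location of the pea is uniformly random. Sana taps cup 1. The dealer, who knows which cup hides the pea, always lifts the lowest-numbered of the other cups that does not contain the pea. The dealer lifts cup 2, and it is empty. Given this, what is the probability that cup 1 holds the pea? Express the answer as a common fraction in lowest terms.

1/2

Apply Bayes' rule, conditioning on where the pea actually is.
If it is under either of cups 1 and 3 (prior 1/3 each): cup 2 is the lowest-numbered option available, probability 1; weight (1/3)·1 = 1/3 each.
If it is under cup 2 (prior 1/3): the dealer opened cup 2, so this case is ruled out; weight (1/3)·0 = 0.
The weights sum to 2/3.
So P(the pea under cup 1 | the dealer opened cup 2) = (1/3) / (2/3) = 1/2.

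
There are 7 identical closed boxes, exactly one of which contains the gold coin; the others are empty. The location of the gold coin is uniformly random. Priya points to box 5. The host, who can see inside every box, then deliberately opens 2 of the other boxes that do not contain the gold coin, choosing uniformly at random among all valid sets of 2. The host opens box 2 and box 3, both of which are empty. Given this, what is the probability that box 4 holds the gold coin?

3/14

Apply Bayes' rule, conditioning on where the gold coin actually is.
If it is in any of boxes 1, 4, 6, and 7 (prior 1/7 each): the host has 10 equally likely choices, so probability 1/10; weight (1/7)·(1/10) = 1/70 each.
If it is in either of boxes 2 and 3 (prior 1/7 each): that box was opened and seen not to hold the prize — ruled out; weight (1/7)·0 = 0 each.
If it is in box 5 (prior 1/7): the host has 15 equally likely choices, so probability 1/15; weight (1/7)·(1/15) = 1/105.
The weights sum to 1/15.
So P(the gold coin in box 4 | the host opened box 2 and box 3) = (1/70) / (1/15) = 3/14.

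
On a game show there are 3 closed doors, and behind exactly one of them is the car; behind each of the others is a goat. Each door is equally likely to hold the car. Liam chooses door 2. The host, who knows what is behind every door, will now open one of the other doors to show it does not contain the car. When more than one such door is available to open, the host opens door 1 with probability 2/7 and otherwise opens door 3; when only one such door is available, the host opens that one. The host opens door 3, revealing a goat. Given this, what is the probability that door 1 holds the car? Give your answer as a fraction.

7/12

Condition on the true location of the car.
If it is behind door 1 (prior 1/3): only door 3 is available, probability 1; weight (1/3)·1 = 1/3.
If it is behind door 2 (prior 1/3): door 1 is available but not opened, probability 5/7; weight (1/3)·(5/7) = 5/21.
If it is behind door 3 (prior 1/3): the host opened door 3, so this case is ruled out; weight (1/3)·0 = 0.
The weights sum to 4/7.
So P(the car behind door 1 | the host opened door 3) = (1/3) / (4/7) = 7/12.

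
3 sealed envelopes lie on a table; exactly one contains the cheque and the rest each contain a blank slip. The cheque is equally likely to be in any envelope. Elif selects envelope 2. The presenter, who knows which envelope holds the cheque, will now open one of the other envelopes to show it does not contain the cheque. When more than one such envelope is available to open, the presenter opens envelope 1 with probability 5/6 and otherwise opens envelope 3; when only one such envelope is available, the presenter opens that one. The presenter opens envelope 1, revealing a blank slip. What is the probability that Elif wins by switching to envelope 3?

6/11

Condition on the true location of the cheque.
If it is in envelope 1 (prior 1/3): the presenter opened envelope 1, so this case is ruled out; weight (1/3)·0 = 0.
If it is in envelope 2 (prior 1/3): envelope 1 is available, opened with probability 5/6; weight (1/3)·(5/6) = 5/18.
If it is in envelope 3 (prior 1/3): only envelope 1 is available, probability 1; weight (1/3)·1 = 1/3.
The weights sum to 11/18.
So P(the cheque in envelope 3 | the presenter opened envelope 1) = (1/3) / (11/18) = 6/11.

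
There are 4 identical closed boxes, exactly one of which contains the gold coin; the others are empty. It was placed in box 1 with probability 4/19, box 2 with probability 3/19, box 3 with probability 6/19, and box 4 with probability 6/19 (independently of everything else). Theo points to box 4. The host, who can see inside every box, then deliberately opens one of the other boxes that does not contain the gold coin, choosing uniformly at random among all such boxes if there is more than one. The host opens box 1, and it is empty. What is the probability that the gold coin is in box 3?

Condition on the true location of the gold coin.
If it is in box 1 (prior 4/19): the host opened box 1, so this case is ruled out; weight (4/19)·0 = 0.
If it is in box 2 (prior 3/19): the host has 2 equally likely choices, so probability 1/2; weight (3/19)·(1/2) = 3/38.
If it is in box 3 (prior 6/19): the host has 2 equally likely choices, so probability 1/2; weight (6/19)·(1/2) = 3/19.
If it is in box 4 (prior 6/19): the host has 3 equally likely choices, so probability 1/3; weight (6/19)·(1/3) = 2/19.
The weights sum to 13/38.
So P(the gold coin in box 3 | the host opened box 1) = (3/19) / (13/38) = 6/13.

6/13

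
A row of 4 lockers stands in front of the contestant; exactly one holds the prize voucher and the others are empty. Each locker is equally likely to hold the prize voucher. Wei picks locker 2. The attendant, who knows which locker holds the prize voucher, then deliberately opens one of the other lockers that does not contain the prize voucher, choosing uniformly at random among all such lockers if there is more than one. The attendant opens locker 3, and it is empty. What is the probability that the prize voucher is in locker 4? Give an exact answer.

3/8

Apply Bayes' rule, conditioning on where the prize voucher actually is.
If it is in either of lockers 1 and 4 (prior 1/4 each): the attendant has 2 equally likely choices, so probability 1/2; weight (1/4)·(1/2) = 1/8 each.
If it is in locker 2 (prior 1/4): the attendant has 3 equally likely choices, so probability 1/3; weight (1/4)·(1/3) = 1/12.
If it is in locker 3 (prior 1/4): the attendant opened locker 3, so this case is ruled out; weight (1/4)·0 = 0.
The weights sum to 1/3.
So P(the prize voucher in locker 4 | the attendant opened locker 3) = (1/8) / (1/3) = 3/8.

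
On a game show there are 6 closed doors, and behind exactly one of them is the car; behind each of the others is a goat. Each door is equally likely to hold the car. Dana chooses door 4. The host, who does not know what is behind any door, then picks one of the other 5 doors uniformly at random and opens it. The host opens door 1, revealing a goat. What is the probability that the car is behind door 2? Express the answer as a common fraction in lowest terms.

Apply Bayes' rule, conditioning on where the car actually is.
If it is behind door 1 (prior 1/6): the host opened door 1, so this case is ruled out; weight (1/6)·0 = 0.
If it is behind any of doors 2, 3, 4, 5, and 6 (prior 1/6 each): the host picks door 1 with probability 1/5 regardless, and it is not the prize; weight (1/6)·(1/5) = 1/30 each.
The weights sum to 1/6.
So P(the car behind door 2 | the host opened door 1) = (1/30) / (1/6) = 1/5.

1/5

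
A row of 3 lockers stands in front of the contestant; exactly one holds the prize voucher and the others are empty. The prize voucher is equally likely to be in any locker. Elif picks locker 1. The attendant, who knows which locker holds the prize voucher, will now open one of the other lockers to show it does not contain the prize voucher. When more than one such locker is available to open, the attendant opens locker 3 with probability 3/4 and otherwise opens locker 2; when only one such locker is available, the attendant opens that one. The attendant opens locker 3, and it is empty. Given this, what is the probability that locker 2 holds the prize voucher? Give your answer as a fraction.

Apply Bayes' rule, conditioning on where the prize voucher actually is.
If it is in locker 1 (prior 1/3): locker 3 is available, opened with probability 3/4; weight (1/3)·(3/4) = 1/4.
If it is in locker 2 (prior 1/3): only locker 3 is available, probability 1; weight (1/3)·1 = 1/3.
If it is in locker 3 (prior 1/3): the attendant opened locker 3, so this case is ruled out; weight (1/3)·0 = 0.
The weights sum to 7/12.
So P(the prize voucher in locker 2 | the attendant opened locker 3) = (1/3) / (7/12) = 4/7.

4/7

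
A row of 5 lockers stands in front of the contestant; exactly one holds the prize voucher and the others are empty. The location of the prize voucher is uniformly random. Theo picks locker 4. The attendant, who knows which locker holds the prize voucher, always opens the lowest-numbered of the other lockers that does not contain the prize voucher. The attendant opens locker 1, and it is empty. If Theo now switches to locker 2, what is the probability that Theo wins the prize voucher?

Consider each possible location of the prize voucher in turn.
If it is in locker 1 (prior 1/5): the attendant opened locker 1, so this case is ruled out; weight (1/5)·0 = 0.
If it is in any of lockers 2, 3, 4, and 5 (prior 1/5 each): locker 1 is the lowest-numbered option available, probability 1; weight (1/5)·1 = 1/5 each.
The weights sum to 4/5.
So P(the prize voucher in locker 2 | the attendant opened locker 1) = (1/5) / (4/5) = 1/4.

1/4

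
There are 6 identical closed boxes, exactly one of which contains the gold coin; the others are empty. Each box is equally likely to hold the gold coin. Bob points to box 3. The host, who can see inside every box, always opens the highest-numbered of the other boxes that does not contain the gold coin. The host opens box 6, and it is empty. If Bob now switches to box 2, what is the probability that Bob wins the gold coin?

1/5

Condition on the true location of the gold coin.
If it is in any of boxes 1, 2, 3, 4, and 5 (prior 1/6 each): box 6 is the highest-numbered option available, probability 1; weight (1/6)·1 = 1/6 each.
If it is in box 6 (prior 1/6): the host opened box 6, so this case is ruled out; weight (1/6)·0 = 0.
The weights sum to 5/6.
So P(the gold coin in box 2 | the host opened box 6) = (1/6) / (5/6) = 1/5.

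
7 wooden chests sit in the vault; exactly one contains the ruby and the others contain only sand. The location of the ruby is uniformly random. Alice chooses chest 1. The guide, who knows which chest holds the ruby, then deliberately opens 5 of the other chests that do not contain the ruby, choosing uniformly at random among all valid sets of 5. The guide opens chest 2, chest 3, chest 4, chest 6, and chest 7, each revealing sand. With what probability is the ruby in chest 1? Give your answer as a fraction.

1/7

Consider each possible location of the ruby in turn.
If it is in chest 1 (prior 1/7): the guide has 6 equally likely choices, so probability 1/6; weight (1/7)·(1/6) = 1/42.
If it is in any of chests 2, 3, 4, 6, and 7 (prior 1/7 each): that chest was opened and seen not to hold the prize — ruled out; weight (1/7)·0 = 0 each.
If it is in chest 5 (prior 1/7): the guide has no choice, probability 1; weight (1/7)·1 = 1/7.
The weights sum to 1/6.
So P(the ruby in chest 1 | the guide opened chest 2, chest 3, chest 4, chest 6, and chest 7) = (1/42) / (1/6) = 1/7.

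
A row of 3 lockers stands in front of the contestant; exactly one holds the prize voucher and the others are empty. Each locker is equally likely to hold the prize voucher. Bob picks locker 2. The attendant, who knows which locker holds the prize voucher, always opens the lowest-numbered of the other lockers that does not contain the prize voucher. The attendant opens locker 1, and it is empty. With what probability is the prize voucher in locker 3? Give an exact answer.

Consider each possible location of the prize voucher in turn.
If it is in locker 1 (prior 1/3): the attendant opened locker 1, so this case is ruled out; weight (1/3)·0 = 0.
If it is in either of lockers 2 and 3 (prior 1/3 each): locker 1 is the lowest-numbered option available, probability 1; weight (1/3)·1 = 1/3 each.
The weights sum to 2/3.
So P(the prize voucher in locker 3 | the attendant opened locker 1) = (1/3) / (2/3) = 1/2.

1/2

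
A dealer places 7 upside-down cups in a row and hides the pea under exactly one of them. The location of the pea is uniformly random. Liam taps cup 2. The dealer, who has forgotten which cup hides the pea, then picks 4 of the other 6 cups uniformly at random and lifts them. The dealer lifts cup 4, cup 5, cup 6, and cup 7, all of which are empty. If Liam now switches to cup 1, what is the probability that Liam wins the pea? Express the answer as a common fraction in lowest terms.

1/3

Condition on the true location of the pea.
If it is under any of cups 1, 2, and 3 (prior 1/7 each): the dealer picks exactly this set with probability 1/15 regardless, and none is the prize; weight (1/7)·(1/15) = 1/105 each.
If it is under any of cups 4, 5, 6, and 7 (prior 1/7 each): that cup was opened and seen not to hold the prize — ruled out; weight (1/7)·0 = 0 each.
The weights sum to 1/35.
So P(the pea under cup 1 | the dealer opened cup 4, cup 5, cup 6, and cup 7) = (1/105) / (1/35) = 1/3.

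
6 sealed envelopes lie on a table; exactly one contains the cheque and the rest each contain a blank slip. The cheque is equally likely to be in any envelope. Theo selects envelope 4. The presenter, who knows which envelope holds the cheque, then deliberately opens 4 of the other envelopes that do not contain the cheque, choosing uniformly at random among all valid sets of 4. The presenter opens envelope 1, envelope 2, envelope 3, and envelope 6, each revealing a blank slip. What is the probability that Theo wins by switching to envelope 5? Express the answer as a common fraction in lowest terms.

5/6

Apply Bayes' rule, conditioning on where the cheque actually is.
If it is in any of envelopes 1, 2, 3, and 6 (prior 1/6 each): that envelope was opened and seen not to hold the prize — ruled out; weight (1/6)·0 = 0 each.
If it is in envelope 4 (prior 1/6): the presenter has 5 equally likely choices, so probability 1/5; weight (1/6)·(1/5) = 1/30.
If it is in envelope 5 (prior 1/6): the presenter has no choice, probability 1; weight (1/6)·1 = 1/6.
The weights sum to 1/5.
So P(the cheque in envelope 5 | the presenter opened envelope 1, envelope 2, envelope 3, and envelope 6) = (1/6) / (1/5) = 5/6.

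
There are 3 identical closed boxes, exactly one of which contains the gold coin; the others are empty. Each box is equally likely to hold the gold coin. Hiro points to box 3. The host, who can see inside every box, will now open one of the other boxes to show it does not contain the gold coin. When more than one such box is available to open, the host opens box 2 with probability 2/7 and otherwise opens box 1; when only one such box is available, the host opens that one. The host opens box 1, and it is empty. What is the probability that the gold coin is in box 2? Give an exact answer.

7/12

Consider each possible location of the gold coin in turn.
If it is in box 1 (prior 1/3): the host opened box 1, so this case is ruled out; weight (1/3)·0 = 0.
If it is in box 2 (prior 1/3): only box 1 is available, probability 1; weight (1/3)·1 = 1/3.
If it is in box 3 (prior 1/3): box 2 is available but not opened, probability 5/7; weight (1/3)·(5/7) = 5/21.
The weights sum to 4/7.
So P(the gold coin in box 2 | the host opened box 1) = (1/3) / (4/7) = 7/12.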